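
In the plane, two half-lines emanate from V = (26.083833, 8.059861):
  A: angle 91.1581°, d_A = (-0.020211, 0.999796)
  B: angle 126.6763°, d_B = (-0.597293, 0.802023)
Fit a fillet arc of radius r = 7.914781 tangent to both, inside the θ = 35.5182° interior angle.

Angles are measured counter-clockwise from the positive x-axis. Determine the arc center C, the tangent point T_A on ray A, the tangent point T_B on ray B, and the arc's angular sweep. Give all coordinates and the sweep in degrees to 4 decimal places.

center=(17.6712,32.6071) T_A=(25.5844,32.7671) T_B=(11.3234,27.8796) sweep=144.4818

bisector direction at 108.9172° = (-0.324201,0.945988)
center distance |VC| = r/sin(θ/2) = 7.914781/sin(17.7591°) = 25.948778
C = V + |VC|·bis = (17.6712,32.6071)
T_A = V + ((C−V)·d_A)·d_A = V + 24.7123·d_A = (25.5844,32.7671)
T_B = V + ((C−V)·d_B)·d_B = V + 24.7123·d_B = (11.3234,27.8796)
sweep = 180° − θ = 144.4818°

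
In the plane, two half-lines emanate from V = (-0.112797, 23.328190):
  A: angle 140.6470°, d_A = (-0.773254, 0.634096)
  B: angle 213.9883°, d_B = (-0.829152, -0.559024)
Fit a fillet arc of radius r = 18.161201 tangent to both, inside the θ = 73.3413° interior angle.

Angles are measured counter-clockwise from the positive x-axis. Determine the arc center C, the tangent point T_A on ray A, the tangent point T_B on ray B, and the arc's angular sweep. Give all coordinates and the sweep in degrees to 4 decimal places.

bisector direction at 177.3177° = (-0.998904,0.046799)
center distance |VC| = r/sin(θ/2) = 18.161201/sin(36.6707°) = 30.409853
C = V + |VC|·bis = (-30.4893,24.7513)
T_A = V + ((C−V)·d_A)·d_A = V + 24.3912·d_A = (-18.9734,38.7946)
T_B = V + ((C−V)·d_B)·d_B = V + 24.3912·d_B = (-20.3368,9.6929)
sweep = 180° − θ = 106.6587°

center=(-30.4893,24.7513) T_A=(-18.9734,38.7946) T_B=(-20.3368,9.6929) sweep=106.6587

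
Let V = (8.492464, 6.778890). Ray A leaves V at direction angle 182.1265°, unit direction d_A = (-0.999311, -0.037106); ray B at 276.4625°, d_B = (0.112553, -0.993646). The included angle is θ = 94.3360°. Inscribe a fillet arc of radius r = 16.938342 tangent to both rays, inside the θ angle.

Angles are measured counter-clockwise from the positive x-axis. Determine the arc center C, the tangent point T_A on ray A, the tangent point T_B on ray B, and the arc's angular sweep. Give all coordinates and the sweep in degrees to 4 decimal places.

bisector direction at 229.2945° = (-0.652171,-0.758072)
center distance |VC| = r/sin(θ/2) = 16.938342/sin(47.1680°) = 23.097205
C = V + |VC|·bis = (-6.5709,-10.7304)
T_A = V + ((C−V)·d_A)·d_A = V + 15.7027·d_A = (-7.1994,6.1962)
T_B = V + ((C−V)·d_B)·d_B = V + 15.7027·d_B = (10.2598,-8.8240)
sweep = 180° − θ = 85.6640°

center=(-6.5709,-10.7304) T_A=(-7.1994,6.1962) T_B=(10.2598,-8.8240) sweep=85.6640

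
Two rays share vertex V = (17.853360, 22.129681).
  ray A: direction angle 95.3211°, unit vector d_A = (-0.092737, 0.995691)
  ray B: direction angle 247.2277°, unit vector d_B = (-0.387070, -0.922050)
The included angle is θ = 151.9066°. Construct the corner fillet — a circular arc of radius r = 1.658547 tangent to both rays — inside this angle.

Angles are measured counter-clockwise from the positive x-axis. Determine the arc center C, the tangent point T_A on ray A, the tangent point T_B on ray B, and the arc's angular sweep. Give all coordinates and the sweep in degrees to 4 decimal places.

center=(16.1635,22.3890) T_A=(17.8149,22.5429) T_B=(17.6927,21.7471) sweep=28.0934

bisector direction at 171.2744° = (-0.988426,0.151702)
center distance |VC| = r/sin(θ/2) = 1.658547/sin(75.9533°) = 1.709669
C = V + |VC|·bis = (16.1635,22.3890)
T_A = V + ((C−V)·d_A)·d_A = V + 0.4150·d_A = (17.8149,22.5429)
T_B = V + ((C−V)·d_B)·d_B = V + 0.4150·d_B = (17.6927,21.7471)
sweep = 180° − θ = 28.0934°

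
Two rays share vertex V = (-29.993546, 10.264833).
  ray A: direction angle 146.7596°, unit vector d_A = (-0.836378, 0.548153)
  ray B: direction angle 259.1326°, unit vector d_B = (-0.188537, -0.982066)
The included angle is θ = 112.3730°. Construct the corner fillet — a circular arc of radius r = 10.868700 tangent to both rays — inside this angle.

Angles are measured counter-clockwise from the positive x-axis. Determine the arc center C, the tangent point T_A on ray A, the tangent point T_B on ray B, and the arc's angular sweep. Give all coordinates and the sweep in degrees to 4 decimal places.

center=(-42.0398,5.1649) T_A=(-36.0821,14.2552) T_B=(-31.3660,3.1157) sweep=67.6270

bisector direction at 202.9461° = (-0.920872,-0.389865)
center distance |VC| = r/sin(θ/2) = 10.868700/sin(56.1865°) = 13.081370
C = V + |VC|·bis = (-42.0398,5.1649)
T_A = V + ((C−V)·d_A)·d_A = V + 7.2797·d_A = (-36.0821,14.2552)
T_B = V + ((C−V)·d_B)·d_B = V + 7.2797·d_B = (-31.3660,3.1157)
sweep = 180° − θ = 67.6270°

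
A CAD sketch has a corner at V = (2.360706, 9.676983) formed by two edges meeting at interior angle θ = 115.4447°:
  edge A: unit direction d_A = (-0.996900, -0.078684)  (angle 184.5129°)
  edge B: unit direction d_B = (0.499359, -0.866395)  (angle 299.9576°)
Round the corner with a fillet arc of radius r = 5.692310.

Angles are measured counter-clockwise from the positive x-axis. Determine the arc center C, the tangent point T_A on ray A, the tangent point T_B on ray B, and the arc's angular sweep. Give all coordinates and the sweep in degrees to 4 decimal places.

bisector direction at 242.2352° = (-0.465842,-0.884868)
center distance |VC| = r/sin(θ/2) = 5.692310/sin(57.7223°) = 6.732715
C = V + |VC|·bis = (-0.7757,3.7194)
T_A = V + ((C−V)·d_A)·d_A = V + 3.5954·d_A = (-1.2236,9.3941)
T_B = V + ((C−V)·d_B)·d_B = V + 3.5954·d_B = (4.1561,6.5619)
sweep = 180° − θ = 64.5553°

center=(-0.7757,3.7194) T_A=(-1.2236,9.3941) T_B=(4.1561,6.5619) sweep=64.5553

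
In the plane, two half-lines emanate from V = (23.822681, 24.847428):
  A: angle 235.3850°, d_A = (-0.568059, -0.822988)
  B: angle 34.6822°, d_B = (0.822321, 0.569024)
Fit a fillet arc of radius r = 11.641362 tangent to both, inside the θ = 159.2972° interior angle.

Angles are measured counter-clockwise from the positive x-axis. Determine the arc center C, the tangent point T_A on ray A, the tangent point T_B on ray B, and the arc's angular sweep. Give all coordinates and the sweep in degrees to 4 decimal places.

center=(32.1955,16.4845) T_A=(22.6148,23.0974) T_B=(25.5713,26.0574) sweep=20.7028

bisector direction at 315.0336° = (0.707521,-0.706692)
center distance |VC| = r/sin(θ/2) = 11.641362/sin(79.6486°) = 11.833969
C = V + |VC|·bis = (32.1955,16.4845)
T_A = V + ((C−V)·d_A)·d_A = V + 2.1264·d_A = (22.6148,23.0974)
T_B = V + ((C−V)·d_B)·d_B = V + 2.1264·d_B = (25.5713,26.0574)
sweep = 180° − θ = 20.7028°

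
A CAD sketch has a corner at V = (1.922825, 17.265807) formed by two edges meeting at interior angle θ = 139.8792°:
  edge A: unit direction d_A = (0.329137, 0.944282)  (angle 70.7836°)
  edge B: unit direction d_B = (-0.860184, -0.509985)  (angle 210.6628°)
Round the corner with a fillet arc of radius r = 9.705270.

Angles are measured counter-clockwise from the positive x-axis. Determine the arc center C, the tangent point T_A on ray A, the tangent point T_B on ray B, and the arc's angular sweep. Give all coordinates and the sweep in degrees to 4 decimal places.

center=(-6.0752,23.8067) T_A=(3.0893,20.6124) T_B=(-1.1257,15.4584) sweep=40.1208

bisector direction at 140.7232° = (-0.774097,0.633067)
center distance |VC| = r/sin(θ/2) = 9.705270/sin(69.9396°) = 10.332103
C = V + |VC|·bis = (-6.0752,23.8067)
T_A = V + ((C−V)·d_A)·d_A = V + 3.5440·d_A = (3.0893,20.6124)
T_B = V + ((C−V)·d_B)·d_B = V + 3.5440·d_B = (-1.1257,15.4584)
sweep = 180° − θ = 40.1208°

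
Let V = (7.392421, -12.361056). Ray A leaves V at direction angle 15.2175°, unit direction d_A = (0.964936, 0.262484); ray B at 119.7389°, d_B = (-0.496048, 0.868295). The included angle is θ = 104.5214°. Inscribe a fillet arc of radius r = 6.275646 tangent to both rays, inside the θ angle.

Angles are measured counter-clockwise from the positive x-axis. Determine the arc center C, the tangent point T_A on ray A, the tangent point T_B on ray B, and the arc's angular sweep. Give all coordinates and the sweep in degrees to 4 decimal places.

center=(10.4321,-5.0305) T_A=(12.0794,-11.0861) T_B=(4.9830,-8.1435) sweep=75.4786

bisector direction at 67.4782° = (0.383035,0.923734)
center distance |VC| = r/sin(θ/2) = 6.275646/sin(52.2607°) = 7.935780
C = V + |VC|·bis = (10.4321,-5.0305)
T_A = V + ((C−V)·d_A)·d_A = V + 4.8572·d_A = (12.0794,-11.0861)
T_B = V + ((C−V)·d_B)·d_B = V + 4.8572·d_B = (4.9830,-8.1435)
sweep = 180° − θ = 75.4786°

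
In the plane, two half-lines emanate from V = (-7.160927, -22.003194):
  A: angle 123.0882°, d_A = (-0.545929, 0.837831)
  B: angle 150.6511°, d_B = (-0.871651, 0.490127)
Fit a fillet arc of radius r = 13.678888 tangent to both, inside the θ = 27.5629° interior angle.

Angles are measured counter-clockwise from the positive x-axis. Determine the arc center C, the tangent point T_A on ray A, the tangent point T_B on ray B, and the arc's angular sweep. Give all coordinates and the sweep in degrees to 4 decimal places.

bisector direction at 136.8697° = (-0.729800,0.683660)
center distance |VC| = r/sin(θ/2) = 13.678888/sin(13.7814°) = 57.421474
C = V + |VC|·bis = (-49.0671,17.2536)
T_A = V + ((C−V)·d_A)·d_A = V + 55.7684·d_A = (-37.6065,24.7213)
T_B = V + ((C−V)·d_B)·d_B = V + 55.7684·d_B = (-55.7715,5.3304)
sweep = 180° − θ = 152.4371°

center=(-49.0671,17.2536) T_A=(-37.6065,24.7213) T_B=(-55.7715,5.3304) sweep=152.4371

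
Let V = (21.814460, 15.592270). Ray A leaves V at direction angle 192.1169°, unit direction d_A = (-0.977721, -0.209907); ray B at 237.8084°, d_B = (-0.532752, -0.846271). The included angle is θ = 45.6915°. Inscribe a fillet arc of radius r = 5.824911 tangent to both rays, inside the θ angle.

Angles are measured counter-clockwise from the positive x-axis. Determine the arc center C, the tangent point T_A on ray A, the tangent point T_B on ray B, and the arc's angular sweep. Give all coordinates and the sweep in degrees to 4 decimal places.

bisector direction at 214.9626° = (-0.819526,-0.573042)
center distance |VC| = r/sin(θ/2) = 5.824911/sin(22.8457°) = 15.002930
C = V + |VC|·bis = (9.5192,6.9950)
T_A = V + ((C−V)·d_A)·d_A = V + 13.8260·d_A = (8.2965,12.6901)
T_B = V + ((C−V)·d_B)·d_B = V + 13.8260·d_B = (14.4486,3.8917)
sweep = 180° − θ = 134.3085°

center=(9.5192,6.9950) T_A=(8.2965,12.6901) T_B=(14.4486,3.8917) sweep=134.3085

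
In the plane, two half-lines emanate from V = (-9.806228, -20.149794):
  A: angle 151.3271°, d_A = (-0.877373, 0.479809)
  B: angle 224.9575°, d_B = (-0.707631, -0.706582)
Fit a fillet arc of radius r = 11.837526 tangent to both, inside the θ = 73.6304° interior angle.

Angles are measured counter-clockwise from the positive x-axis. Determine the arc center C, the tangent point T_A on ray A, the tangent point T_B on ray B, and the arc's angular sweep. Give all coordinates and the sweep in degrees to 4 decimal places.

center=(-29.3615,-22.9476) T_A=(-23.6817,-12.5617) T_B=(-20.9973,-31.3242) sweep=106.3696

bisector direction at 188.1423° = (-0.989919,-0.141632)
center distance |VC| = r/sin(θ/2) = 11.837526/sin(36.8152°) = 19.754364
C = V + |VC|·bis = (-29.3615,-22.9476)
T_A = V + ((C−V)·d_A)·d_A = V + 15.8148·d_A = (-23.6817,-12.5617)
T_B = V + ((C−V)·d_B)·d_B = V + 15.8148·d_B = (-20.9973,-31.3242)
sweep = 180° − θ = 106.3696°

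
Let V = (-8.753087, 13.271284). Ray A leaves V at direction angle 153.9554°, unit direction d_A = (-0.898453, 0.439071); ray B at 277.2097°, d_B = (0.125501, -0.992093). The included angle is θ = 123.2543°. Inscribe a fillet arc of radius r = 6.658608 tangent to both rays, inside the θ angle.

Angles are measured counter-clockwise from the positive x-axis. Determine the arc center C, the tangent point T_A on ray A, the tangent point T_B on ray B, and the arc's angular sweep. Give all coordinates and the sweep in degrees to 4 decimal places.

center=(-14.9077,8.8678) T_A=(-11.9841,14.8503) T_B=(-8.3018,9.7035) sweep=56.7457

bisector direction at 215.5825° = (-0.813278,-0.581875)
center distance |VC| = r/sin(θ/2) = 6.658608/sin(61.6272°) = 7.567685
C = V + |VC|·bis = (-14.9077,8.8678)
T_A = V + ((C−V)·d_A)·d_A = V + 3.5962·d_A = (-11.9841,14.8503)
T_B = V + ((C−V)·d_B)·d_B = V + 3.5962·d_B = (-8.3018,9.7035)
sweep = 180° − θ = 56.7457°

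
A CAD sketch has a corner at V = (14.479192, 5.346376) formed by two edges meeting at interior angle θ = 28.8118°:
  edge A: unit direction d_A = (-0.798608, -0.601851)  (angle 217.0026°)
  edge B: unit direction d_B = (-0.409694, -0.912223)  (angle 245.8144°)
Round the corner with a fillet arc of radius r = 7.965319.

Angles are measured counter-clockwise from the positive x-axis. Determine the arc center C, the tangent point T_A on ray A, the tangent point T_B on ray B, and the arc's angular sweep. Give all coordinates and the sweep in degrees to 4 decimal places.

bisector direction at 231.4085° = (-0.623764,-0.781613)
center distance |VC| = r/sin(θ/2) = 7.965319/sin(14.4059°) = 32.016283
C = V + |VC|·bis = (-5.4914,-19.6780)
T_A = V + ((C−V)·d_A)·d_A = V + 31.0096·d_A = (-10.2853,-13.3168)
T_B = V + ((C−V)·d_B)·d_B = V + 31.0096·d_B = (1.7747,-22.9413)
sweep = 180° − θ = 151.1882°

center=(-5.4914,-19.6780) T_A=(-10.2853,-13.3168) T_B=(1.7747,-22.9413) sweep=151.1882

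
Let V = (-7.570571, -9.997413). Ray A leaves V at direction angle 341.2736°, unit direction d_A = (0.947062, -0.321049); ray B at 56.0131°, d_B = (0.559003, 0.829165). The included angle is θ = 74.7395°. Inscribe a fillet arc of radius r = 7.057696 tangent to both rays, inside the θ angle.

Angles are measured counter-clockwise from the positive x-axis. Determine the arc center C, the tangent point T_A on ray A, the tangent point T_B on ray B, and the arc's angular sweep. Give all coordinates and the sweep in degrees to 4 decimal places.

bisector direction at 18.6433° = (0.947527,0.319676)
center distance |VC| = r/sin(θ/2) = 7.057696/sin(37.3698°) = 11.628013
C = V + |VC|·bis = (3.4473,-6.2802)
T_A = V + ((C−V)·d_A)·d_A = V + 9.2412·d_A = (1.1814,-12.9643)
T_B = V + ((C−V)·d_B)·d_B = V + 9.2412·d_B = (-2.4047,-2.3349)
sweep = 180° − θ = 105.2605°

center=(3.4473,-6.2802) T_A=(1.1814,-12.9643) T_B=(-2.4047,-2.3349) sweep=105.2605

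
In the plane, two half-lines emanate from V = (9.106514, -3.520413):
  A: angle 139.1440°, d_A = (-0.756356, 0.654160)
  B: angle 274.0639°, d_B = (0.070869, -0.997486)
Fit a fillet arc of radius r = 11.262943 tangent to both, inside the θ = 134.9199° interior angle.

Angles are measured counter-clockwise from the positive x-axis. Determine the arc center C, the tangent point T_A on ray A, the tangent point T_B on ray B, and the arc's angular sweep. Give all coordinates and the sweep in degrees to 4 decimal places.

center=(-1.7968,-8.9813) T_A=(5.5709,-0.4625) T_B=(9.4378,-8.1831) sweep=45.0801

bisector direction at 206.6040° = (-0.894123,-0.447821)
center distance |VC| = r/sin(θ/2) = 11.262943/sin(67.4600°) = 12.194455
C = V + |VC|·bis = (-1.7968,-8.9813)
T_A = V + ((C−V)·d_A)·d_A = V + 4.6745·d_A = (5.5709,-0.4625)
T_B = V + ((C−V)·d_B)·d_B = V + 4.6745·d_B = (9.4378,-8.1831)
sweep = 180° − θ = 45.0801°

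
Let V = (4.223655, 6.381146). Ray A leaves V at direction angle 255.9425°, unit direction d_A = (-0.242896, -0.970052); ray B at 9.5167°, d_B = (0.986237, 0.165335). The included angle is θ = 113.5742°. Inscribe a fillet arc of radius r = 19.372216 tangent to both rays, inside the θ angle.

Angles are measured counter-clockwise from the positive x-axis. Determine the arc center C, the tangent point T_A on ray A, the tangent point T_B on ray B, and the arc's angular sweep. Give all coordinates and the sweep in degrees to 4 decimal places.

bisector direction at 312.7296° = (0.678539,-0.734564)
center distance |VC| = r/sin(θ/2) = 19.372216/sin(56.7871°) = 23.154753
C = V + |VC|·bis = (19.9351,-10.6275)
T_A = V + ((C−V)·d_A)·d_A = V + 12.6831·d_A = (1.1430,-5.9221)
T_B = V + ((C−V)·d_B)·d_B = V + 12.6831·d_B = (16.7322,8.4781)
sweep = 180° − θ = 66.4258°

center=(19.9351,-10.6275) T_A=(1.1430,-5.9221) T_B=(16.7322,8.4781) sweep=66.4258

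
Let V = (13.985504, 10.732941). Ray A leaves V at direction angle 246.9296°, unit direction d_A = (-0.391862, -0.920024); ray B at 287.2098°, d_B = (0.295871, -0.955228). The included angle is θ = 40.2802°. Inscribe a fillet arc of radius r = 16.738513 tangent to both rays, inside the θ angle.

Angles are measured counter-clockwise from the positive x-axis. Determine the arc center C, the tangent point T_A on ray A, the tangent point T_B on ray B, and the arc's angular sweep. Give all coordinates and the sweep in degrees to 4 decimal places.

bisector direction at 267.0697° = (-0.051121,-0.998692)
center distance |VC| = r/sin(θ/2) = 16.738513/sin(20.1401°) = 48.613690
C = V + |VC|·bis = (11.5003,-37.8172)
T_A = V + ((C−V)·d_A)·d_A = V + 45.6411·d_A = (-3.8995,-31.2580)
T_B = V + ((C−V)·d_B)·d_B = V + 45.6411·d_B = (27.4894,-32.8647)
sweep = 180° − θ = 139.7198°

center=(11.5003,-37.8172) T_A=(-3.8995,-31.2580) T_B=(27.4894,-32.8647) sweep=139.7198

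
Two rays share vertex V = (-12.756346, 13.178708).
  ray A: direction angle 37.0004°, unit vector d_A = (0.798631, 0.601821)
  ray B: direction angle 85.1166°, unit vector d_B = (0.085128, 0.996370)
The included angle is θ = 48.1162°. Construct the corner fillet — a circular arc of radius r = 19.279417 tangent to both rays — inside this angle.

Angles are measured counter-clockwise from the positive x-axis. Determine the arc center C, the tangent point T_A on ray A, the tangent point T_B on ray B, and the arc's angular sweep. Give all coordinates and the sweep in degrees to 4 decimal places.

bisector direction at 61.0585° = (0.483916,0.875114)
center distance |VC| = r/sin(θ/2) = 19.279417/sin(24.0581°) = 47.292559
C = V + |VC|·bis = (10.1293,54.5651)
T_A = V + ((C−V)·d_A)·d_A = V + 43.1844·d_A = (21.7320,39.1680)
T_B = V + ((C−V)·d_B)·d_B = V + 43.1844·d_B = (-9.0801,56.2063)
sweep = 180° − θ = 131.8838°

center=(10.1293,54.5651) T_A=(21.7320,39.1680) T_B=(-9.0801,56.2063) sweep=131.8838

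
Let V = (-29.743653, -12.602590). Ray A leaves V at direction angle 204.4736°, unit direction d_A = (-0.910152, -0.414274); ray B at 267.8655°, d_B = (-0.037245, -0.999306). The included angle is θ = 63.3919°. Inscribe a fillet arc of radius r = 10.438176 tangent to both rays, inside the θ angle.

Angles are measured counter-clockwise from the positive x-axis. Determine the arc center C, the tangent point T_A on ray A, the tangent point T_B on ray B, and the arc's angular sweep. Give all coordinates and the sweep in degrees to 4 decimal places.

bisector direction at 236.1696° = (-0.556737,-0.830689)
center distance |VC| = r/sin(θ/2) = 10.438176/sin(31.6959°) = 19.866668
C = V + |VC|·bis = (-40.8042,-29.1056)
T_A = V + ((C−V)·d_A)·d_A = V + 16.9035·d_A = (-45.1284,-19.6053)
T_B = V + ((C−V)·d_B)·d_B = V + 16.9035·d_B = (-30.3732,-29.4944)
sweep = 180° − θ = 116.6081°

center=(-40.8042,-29.1056) T_A=(-45.1284,-19.6053) T_B=(-30.3732,-29.4944) sweep=116.6081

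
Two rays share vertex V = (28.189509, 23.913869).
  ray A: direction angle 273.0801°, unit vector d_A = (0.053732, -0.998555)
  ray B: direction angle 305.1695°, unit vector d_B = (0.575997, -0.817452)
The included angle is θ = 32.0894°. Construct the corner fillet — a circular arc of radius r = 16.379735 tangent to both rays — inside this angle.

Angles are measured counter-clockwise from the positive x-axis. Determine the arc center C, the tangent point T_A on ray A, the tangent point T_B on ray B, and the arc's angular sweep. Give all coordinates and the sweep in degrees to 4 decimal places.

center=(47.6059,-32.0789) T_A=(31.2498,-32.9590) T_B=(60.9955,-22.6442) sweep=147.9106

bisector direction at 289.1248° = (0.327627,-0.944807)
center distance |VC| = r/sin(θ/2) = 16.379735/sin(16.0447°) = 59.263722
C = V + |VC|·bis = (47.6059,-32.0789)
T_A = V + ((C−V)·d_A)·d_A = V + 56.9552·d_A = (31.2498,-32.9590)
T_B = V + ((C−V)·d_B)·d_B = V + 56.9552·d_B = (60.9955,-22.6442)
sweep = 180° − θ = 147.9106°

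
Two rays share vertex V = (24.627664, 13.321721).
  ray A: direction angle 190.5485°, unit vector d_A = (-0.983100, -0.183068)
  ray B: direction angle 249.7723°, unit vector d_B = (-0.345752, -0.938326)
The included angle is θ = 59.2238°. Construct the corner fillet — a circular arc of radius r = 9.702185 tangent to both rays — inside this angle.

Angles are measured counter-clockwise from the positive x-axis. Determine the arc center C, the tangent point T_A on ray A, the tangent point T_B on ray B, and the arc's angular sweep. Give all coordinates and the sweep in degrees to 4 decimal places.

bisector direction at 220.1604° = (-0.764242,-0.644930)
center distance |VC| = r/sin(θ/2) = 9.702185/sin(29.6119°) = 19.635184
C = V + |VC|·bis = (9.6216,0.6584)
T_A = V + ((C−V)·d_A)·d_A = V + 17.0707·d_A = (7.8455,10.1966)
T_B = V + ((C−V)·d_B)·d_B = V + 17.0707·d_B = (18.7254,-2.6961)
sweep = 180° − θ = 120.7762°

center=(9.6216,0.6584) T_A=(7.8455,10.1966) T_B=(18.7254,-2.6961) sweep=120.7762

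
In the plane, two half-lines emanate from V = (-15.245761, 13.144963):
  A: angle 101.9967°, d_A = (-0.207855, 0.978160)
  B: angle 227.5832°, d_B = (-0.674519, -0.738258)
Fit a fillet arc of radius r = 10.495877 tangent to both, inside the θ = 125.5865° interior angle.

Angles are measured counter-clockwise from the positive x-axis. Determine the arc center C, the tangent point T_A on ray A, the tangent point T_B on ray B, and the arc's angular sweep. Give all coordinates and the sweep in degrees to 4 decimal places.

center=(-26.6339,16.2412) T_A=(-16.3673,18.4228) T_B=(-18.8853,9.1615) sweep=54.4135

bisector direction at 164.7900° = (-0.964970,0.262358)
center distance |VC| = r/sin(θ/2) = 10.495877/sin(62.7933°) = 11.801573
C = V + |VC|·bis = (-26.6339,16.2412)
T_A = V + ((C−V)·d_A)·d_A = V + 5.3957·d_A = (-16.3673,18.4228)
T_B = V + ((C−V)·d_B)·d_B = V + 5.3957·d_B = (-18.8853,9.1615)
sweep = 180° − θ = 54.4135°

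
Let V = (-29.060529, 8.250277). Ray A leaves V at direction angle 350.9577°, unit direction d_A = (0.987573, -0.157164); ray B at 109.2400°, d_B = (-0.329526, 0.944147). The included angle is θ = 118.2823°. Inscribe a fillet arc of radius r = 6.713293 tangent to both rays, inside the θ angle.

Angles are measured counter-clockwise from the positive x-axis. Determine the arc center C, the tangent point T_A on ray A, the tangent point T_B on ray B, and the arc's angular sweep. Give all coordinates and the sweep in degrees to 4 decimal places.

bisector direction at 50.0989° = (0.641465,0.767152)
center distance |VC| = r/sin(θ/2) = 6.713293/sin(59.1412°) = 7.820399
C = V + |VC|·bis = (-24.0440,14.2497)
T_A = V + ((C−V)·d_A)·d_A = V + 4.0113·d_A = (-25.0991,7.6199)
T_B = V + ((C−V)·d_B)·d_B = V + 4.0113·d_B = (-30.3823,12.0375)
sweep = 180° − θ = 61.7177°

center=(-24.0440,14.2497) T_A=(-25.0991,7.6199) T_B=(-30.3823,12.0375) sweep=61.7177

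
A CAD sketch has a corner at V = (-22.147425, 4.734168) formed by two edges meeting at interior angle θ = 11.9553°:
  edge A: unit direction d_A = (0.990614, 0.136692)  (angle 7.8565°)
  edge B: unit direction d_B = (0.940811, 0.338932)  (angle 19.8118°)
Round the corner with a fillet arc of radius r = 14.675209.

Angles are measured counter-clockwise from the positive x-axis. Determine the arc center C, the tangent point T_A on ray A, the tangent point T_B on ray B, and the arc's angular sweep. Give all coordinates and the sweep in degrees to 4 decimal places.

bisector direction at 13.8341° = (0.970992,0.239112)
center distance |VC| = r/sin(θ/2) = 14.675209/sin(5.9776°) = 140.917390
C = V + |VC|·bis = (114.6822,38.4292)
T_A = V + ((C−V)·d_A)·d_A = V + 140.1512·d_A = (116.6882,23.8918)
T_B = V + ((C−V)·d_B)·d_B = V + 140.1512·d_B = (109.7083,52.2358)
sweep = 180° − θ = 168.0447°

center=(114.6822,38.4292) T_A=(116.6882,23.8918) T_B=(109.7083,52.2358) sweep=168.0447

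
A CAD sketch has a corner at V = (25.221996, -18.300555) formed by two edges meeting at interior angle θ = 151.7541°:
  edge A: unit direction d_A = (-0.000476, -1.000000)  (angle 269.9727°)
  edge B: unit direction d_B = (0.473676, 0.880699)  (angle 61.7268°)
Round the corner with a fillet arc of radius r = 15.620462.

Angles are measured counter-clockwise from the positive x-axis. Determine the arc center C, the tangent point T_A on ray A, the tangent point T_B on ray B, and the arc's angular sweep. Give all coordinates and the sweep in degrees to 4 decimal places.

center=(40.8406,-22.2382) T_A=(25.2201,-22.2308) T_B=(27.0837,-14.8392) sweep=28.2459

bisector direction at 345.8497° = (0.969658,-0.244466)
center distance |VC| = r/sin(θ/2) = 15.620462/sin(75.8770°) = 16.107316
C = V + |VC|·bis = (40.8406,-22.2382)
T_A = V + ((C−V)·d_A)·d_A = V + 3.9302·d_A = (25.2201,-22.2308)
T_B = V + ((C−V)·d_B)·d_B = V + 3.9302·d_B = (27.0837,-14.8392)
sweep = 180° − θ = 28.2459°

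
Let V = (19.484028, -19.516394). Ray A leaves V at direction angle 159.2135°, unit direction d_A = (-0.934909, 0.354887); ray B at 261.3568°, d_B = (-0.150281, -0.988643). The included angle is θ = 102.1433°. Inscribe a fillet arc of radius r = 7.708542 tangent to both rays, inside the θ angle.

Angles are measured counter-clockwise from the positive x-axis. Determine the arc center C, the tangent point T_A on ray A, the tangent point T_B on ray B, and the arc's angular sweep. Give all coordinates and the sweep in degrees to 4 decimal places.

center=(10.9273,-24.5135) T_A=(13.6630,-17.3068) T_B=(18.5483,-25.6720) sweep=77.8567

bisector direction at 210.2852° = (-0.863526,-0.504304)
center distance |VC| = r/sin(θ/2) = 7.708542/sin(51.0716°) = 9.909013
C = V + |VC|·bis = (10.9273,-24.5135)
T_A = V + ((C−V)·d_A)·d_A = V + 6.2263·d_A = (13.6630,-17.3068)
T_B = V + ((C−V)·d_B)·d_B = V + 6.2263·d_B = (18.5483,-25.6720)
sweep = 180° − θ = 77.8567°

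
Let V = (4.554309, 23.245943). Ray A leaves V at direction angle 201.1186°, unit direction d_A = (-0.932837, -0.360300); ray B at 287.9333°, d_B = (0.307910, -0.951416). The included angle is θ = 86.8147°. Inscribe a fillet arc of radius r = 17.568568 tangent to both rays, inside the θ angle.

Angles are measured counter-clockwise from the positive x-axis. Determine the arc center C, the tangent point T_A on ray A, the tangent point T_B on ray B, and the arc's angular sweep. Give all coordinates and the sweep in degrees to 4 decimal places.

bisector direction at 244.5260° = (-0.430102,-0.902780)
center distance |VC| = r/sin(θ/2) = 17.568568/sin(43.4074°) = 25.566154
C = V + |VC|·bis = (-6.4418,0.1653)
T_A = V + ((C−V)·d_A)·d_A = V + 18.5735·d_A = (-12.7717,16.5539)
T_B = V + ((C−V)·d_B)·d_B = V + 18.5735·d_B = (10.2733,5.5749)
sweep = 180° − θ = 93.1853°

center=(-6.4418,0.1653) T_A=(-12.7717,16.5539) T_B=(10.2733,5.5749) sweep=93.1853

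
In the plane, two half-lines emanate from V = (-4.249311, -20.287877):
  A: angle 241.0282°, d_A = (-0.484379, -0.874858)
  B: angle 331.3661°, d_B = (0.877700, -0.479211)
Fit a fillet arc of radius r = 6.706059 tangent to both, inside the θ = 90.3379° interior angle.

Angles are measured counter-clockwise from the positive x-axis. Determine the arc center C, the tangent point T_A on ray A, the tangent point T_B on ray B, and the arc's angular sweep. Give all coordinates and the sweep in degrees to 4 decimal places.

bisector direction at 286.1972° = (0.278943,-0.960308)
center distance |VC| = r/sin(θ/2) = 6.706059/sin(45.1690°) = 9.455958
C = V + |VC|·bis = (-1.6116,-29.3685)
T_A = V + ((C−V)·d_A)·d_A = V + 6.6666·d_A = (-7.4785,-26.1202)
T_B = V + ((C−V)·d_B)·d_B = V + 6.6666·d_B = (1.6020,-23.4826)
sweep = 180° − θ = 89.6621°

center=(-1.6116,-29.3685) T_A=(-7.4785,-26.1202) T_B=(1.6020,-23.4826) sweep=89.6621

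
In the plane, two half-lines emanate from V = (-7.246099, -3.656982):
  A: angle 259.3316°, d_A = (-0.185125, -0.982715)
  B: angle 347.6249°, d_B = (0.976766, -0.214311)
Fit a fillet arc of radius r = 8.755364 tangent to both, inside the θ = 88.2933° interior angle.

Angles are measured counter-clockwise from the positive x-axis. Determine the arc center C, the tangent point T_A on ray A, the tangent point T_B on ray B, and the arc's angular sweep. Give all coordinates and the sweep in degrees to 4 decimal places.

bisector direction at 303.4782° = (0.551620,-0.834095)
center distance |VC| = r/sin(θ/2) = 8.755364/sin(44.1467°) = 12.570565
C = V + |VC|·bis = (-0.3119,-14.1420)
T_A = V + ((C−V)·d_A)·d_A = V + 9.0201·d_A = (-8.9159,-12.5212)
T_B = V + ((C−V)·d_B)·d_B = V + 9.0201·d_B = (1.5645,-5.5901)
sweep = 180° − θ = 91.7067°

center=(-0.3119,-14.1420) T_A=(-8.9159,-12.5212) T_B=(1.5645,-5.5901) sweep=91.7067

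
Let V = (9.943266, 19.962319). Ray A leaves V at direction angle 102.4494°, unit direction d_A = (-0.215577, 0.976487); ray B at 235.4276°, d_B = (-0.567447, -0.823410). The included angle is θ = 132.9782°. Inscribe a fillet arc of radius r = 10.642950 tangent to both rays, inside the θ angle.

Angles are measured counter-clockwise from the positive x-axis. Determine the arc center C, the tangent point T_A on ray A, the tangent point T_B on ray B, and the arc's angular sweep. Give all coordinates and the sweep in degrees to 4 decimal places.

bisector direction at 168.9385° = (-0.981422,0.191863)
center distance |VC| = r/sin(θ/2) = 10.642950/sin(66.4891°) = 11.606470
C = V + |VC|·bis = (-1.4476,22.1892)
T_A = V + ((C−V)·d_A)·d_A = V + 4.6301·d_A = (8.9451,24.4835)
T_B = V + ((C−V)·d_B)·d_B = V + 4.6301·d_B = (7.3159,16.1499)
sweep = 180° − θ = 47.0218°

center=(-1.4476,22.1892) T_A=(8.9451,24.4835) T_B=(7.3159,16.1499) sweep=47.0218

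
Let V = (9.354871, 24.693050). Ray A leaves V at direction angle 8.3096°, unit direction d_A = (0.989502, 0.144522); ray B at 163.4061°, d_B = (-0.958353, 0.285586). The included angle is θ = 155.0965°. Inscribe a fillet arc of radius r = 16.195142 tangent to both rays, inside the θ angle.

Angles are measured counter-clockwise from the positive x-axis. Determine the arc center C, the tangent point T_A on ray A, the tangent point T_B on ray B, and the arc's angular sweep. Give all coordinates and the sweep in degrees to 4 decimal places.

center=(10.5528,41.2350) T_A=(12.8934,25.2099) T_B=(5.9277,25.7143) sweep=24.9035

bisector direction at 85.8578° = (0.072231,0.997388)
center distance |VC| = r/sin(θ/2) = 16.195142/sin(77.5482°) = 16.585262
C = V + |VC|·bis = (10.5528,41.2350)
T_A = V + ((C−V)·d_A)·d_A = V + 3.5761·d_A = (12.8934,25.2099)
T_B = V + ((C−V)·d_B)·d_B = V + 3.5761·d_B = (5.9277,25.7143)
sweep = 180° − θ = 24.9035°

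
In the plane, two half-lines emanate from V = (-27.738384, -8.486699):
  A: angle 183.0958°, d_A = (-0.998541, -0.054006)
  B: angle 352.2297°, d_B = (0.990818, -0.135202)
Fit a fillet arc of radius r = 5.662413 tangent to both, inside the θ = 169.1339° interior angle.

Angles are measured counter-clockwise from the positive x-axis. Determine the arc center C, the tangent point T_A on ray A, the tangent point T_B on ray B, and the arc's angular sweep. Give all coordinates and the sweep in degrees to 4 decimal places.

bisector direction at 267.6627° = (-0.040781,-0.999168)
center distance |VC| = r/sin(θ/2) = 5.662413/sin(84.5670°) = 5.687966
C = V + |VC|·bis = (-27.9703,-14.1699)
T_A = V + ((C−V)·d_A)·d_A = V + 0.5386·d_A = (-28.2761,-8.5158)
T_B = V + ((C−V)·d_B)·d_B = V + 0.5386·d_B = (-27.2048,-8.5595)
sweep = 180° − θ = 10.8661°

center=(-27.9703,-14.1699) T_A=(-28.2761,-8.5158) T_B=(-27.2048,-8.5595) sweep=10.8661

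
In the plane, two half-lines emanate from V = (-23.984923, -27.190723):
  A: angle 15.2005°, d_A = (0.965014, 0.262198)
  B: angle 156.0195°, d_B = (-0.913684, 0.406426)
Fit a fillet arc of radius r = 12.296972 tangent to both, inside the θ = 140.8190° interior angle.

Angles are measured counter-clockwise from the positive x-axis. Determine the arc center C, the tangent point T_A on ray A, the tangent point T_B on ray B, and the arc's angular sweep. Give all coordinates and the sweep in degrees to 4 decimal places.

bisector direction at 85.6100° = (0.076545,0.997066)
center distance |VC| = r/sin(θ/2) = 12.296972/sin(70.4095°) = 13.052544
C = V + |VC|·bis = (-22.9858,-14.1765)
T_A = V + ((C−V)·d_A)·d_A = V + 4.3765·d_A = (-19.7616,-26.0432)
T_B = V + ((C−V)·d_B)·d_B = V + 4.3765·d_B = (-27.9836,-25.4120)
sweep = 180° − θ = 39.1810°

center=(-22.9858,-14.1765) T_A=(-19.7616,-26.0432) T_B=(-27.9836,-25.4120) sweep=39.1810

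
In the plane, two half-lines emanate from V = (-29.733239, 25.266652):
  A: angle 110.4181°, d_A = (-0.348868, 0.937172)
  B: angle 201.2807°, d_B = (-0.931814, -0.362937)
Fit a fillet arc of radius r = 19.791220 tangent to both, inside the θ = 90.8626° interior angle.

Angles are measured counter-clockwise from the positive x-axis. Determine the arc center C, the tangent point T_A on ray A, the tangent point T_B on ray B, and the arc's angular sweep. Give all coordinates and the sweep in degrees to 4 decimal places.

bisector direction at 155.8494° = (-0.912473,0.409136)
center distance |VC| = r/sin(θ/2) = 19.791220/sin(45.4313°) = 27.780679
C = V + |VC|·bis = (-55.0824,36.6327)
T_A = V + ((C−V)·d_A)·d_A = V + 19.4955·d_A = (-36.5346,43.5373)
T_B = V + ((C−V)·d_B)·d_B = V + 19.4955·d_B = (-47.8994,18.1910)
sweep = 180° − θ = 89.1374°

center=(-55.0824,36.6327) T_A=(-36.5346,43.5373) T_B=(-47.8994,18.1910) sweep=89.1374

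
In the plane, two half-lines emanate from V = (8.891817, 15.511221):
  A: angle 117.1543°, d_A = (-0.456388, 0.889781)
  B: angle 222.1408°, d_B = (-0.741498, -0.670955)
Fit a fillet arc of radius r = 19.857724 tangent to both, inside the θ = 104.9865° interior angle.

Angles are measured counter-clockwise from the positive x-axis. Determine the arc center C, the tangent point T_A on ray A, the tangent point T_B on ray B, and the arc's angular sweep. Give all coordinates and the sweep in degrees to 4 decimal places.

bisector direction at 169.6476° = (-0.983721,0.179703)
center distance |VC| = r/sin(θ/2) = 19.857724/sin(52.4933°) = 25.032376
C = V + |VC|·bis = (-15.7331,20.0096)
T_A = V + ((C−V)·d_A)·d_A = V + 15.2411·d_A = (1.9360,29.0724)
T_B = V + ((C−V)·d_B)·d_B = V + 15.2411·d_B = (-2.4094,5.2851)
sweep = 180° − θ = 75.0135°

center=(-15.7331,20.0096) T_A=(1.9360,29.0724) T_B=(-2.4094,5.2851) sweep=75.0135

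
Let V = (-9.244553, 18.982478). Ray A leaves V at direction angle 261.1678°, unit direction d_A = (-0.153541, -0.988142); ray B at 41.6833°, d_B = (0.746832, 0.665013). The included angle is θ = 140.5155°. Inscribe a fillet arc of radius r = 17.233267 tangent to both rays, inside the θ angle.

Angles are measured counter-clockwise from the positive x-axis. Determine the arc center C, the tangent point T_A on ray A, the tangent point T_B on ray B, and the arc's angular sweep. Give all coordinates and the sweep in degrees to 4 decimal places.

center=(6.8348,10.2251) T_A=(-10.1942,12.8711) T_B=(-4.6256,23.0954) sweep=39.4845

bisector direction at 331.4255° = (0.878196,-0.478300)
center distance |VC| = r/sin(θ/2) = 17.233267/sin(70.2578°) = 18.309466
C = V + |VC|·bis = (6.8348,10.2251)
T_A = V + ((C−V)·d_A)·d_A = V + 6.1847·d_A = (-10.1942,12.8711)
T_B = V + ((C−V)·d_B)·d_B = V + 6.1847·d_B = (-4.6256,23.0954)
sweep = 180° − θ = 39.4845°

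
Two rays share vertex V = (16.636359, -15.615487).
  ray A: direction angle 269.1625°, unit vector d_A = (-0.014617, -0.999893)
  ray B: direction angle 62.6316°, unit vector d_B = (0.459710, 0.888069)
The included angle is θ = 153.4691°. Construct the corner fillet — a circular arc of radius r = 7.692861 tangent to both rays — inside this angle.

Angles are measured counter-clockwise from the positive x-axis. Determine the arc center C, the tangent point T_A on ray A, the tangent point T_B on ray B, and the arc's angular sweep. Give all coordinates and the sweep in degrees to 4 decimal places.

bisector direction at 345.8970° = (0.969859,-0.243665)
center distance |VC| = r/sin(θ/2) = 7.692861/sin(76.7345°) = 7.903754
C = V + |VC|·bis = (24.3019,-17.5414)
T_A = V + ((C−V)·d_A)·d_A = V + 1.8136·d_A = (16.6099,-17.4289)
T_B = V + ((C−V)·d_B)·d_B = V + 1.8136·d_B = (17.4701,-14.0049)
sweep = 180° − θ = 26.5309°

center=(24.3019,-17.5414) T_A=(16.6099,-17.4289) T_B=(17.4701,-14.0049) sweep=26.5309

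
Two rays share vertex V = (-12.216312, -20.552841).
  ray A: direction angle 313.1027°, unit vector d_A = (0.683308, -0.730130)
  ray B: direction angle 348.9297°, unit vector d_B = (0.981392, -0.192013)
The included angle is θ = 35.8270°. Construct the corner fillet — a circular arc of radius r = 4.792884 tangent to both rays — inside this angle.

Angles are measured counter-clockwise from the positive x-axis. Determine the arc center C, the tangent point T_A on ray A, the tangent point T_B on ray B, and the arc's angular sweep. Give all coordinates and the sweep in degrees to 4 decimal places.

center=(1.4146,-28.1035) T_A=(-2.0848,-31.3786) T_B=(2.3349,-23.3998) sweep=144.1730

bisector direction at 331.0162° = (0.874757,-0.484562)
center distance |VC| = r/sin(θ/2) = 4.792884/sin(17.9135°) = 15.582519
C = V + |VC|·bis = (1.4146,-28.1035)
T_A = V + ((C−V)·d_A)·d_A = V + 14.8271·d_A = (-2.0848,-31.3786)
T_B = V + ((C−V)·d_B)·d_B = V + 14.8271·d_B = (2.3349,-23.3998)
sweep = 180° − θ = 144.1730°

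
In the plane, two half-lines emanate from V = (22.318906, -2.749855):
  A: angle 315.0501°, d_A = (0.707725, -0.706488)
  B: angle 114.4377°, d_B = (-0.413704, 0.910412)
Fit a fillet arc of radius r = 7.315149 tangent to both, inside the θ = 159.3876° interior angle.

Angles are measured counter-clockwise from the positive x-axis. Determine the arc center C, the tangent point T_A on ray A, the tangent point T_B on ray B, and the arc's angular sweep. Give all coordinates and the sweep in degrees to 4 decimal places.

bisector direction at 34.7439° = (0.821708,0.569909)
center distance |VC| = r/sin(θ/2) = 7.315149/sin(79.6938°) = 7.435109
C = V + |VC|·bis = (28.4284,1.4875)
T_A = V + ((C−V)·d_A)·d_A = V + 1.3302·d_A = (23.2603,-3.6896)
T_B = V + ((C−V)·d_B)·d_B = V + 1.3302·d_B = (21.7686,-1.5388)
sweep = 180° − θ = 20.6124°

center=(28.4284,1.4875) T_A=(23.2603,-3.6896) T_B=(21.7686,-1.5388) sweep=20.6124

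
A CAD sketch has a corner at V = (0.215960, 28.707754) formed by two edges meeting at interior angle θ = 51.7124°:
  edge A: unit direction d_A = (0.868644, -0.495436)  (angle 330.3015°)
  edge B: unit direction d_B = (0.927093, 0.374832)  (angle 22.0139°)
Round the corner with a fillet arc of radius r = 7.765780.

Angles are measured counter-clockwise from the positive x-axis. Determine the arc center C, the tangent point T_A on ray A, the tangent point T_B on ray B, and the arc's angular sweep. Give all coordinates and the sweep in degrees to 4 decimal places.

bisector direction at 356.1577° = (0.997752,-0.067011)
center distance |VC| = r/sin(θ/2) = 7.765780/sin(25.8562°) = 17.806767
C = V + |VC|·bis = (17.9827,27.5145)
T_A = V + ((C−V)·d_A)·d_A = V + 16.0242·d_A = (14.1353,20.7688)
T_B = V + ((C−V)·d_B)·d_B = V + 16.0242·d_B = (15.0718,34.7141)
sweep = 180° − θ = 128.2876°

center=(17.9827,27.5145) T_A=(14.1353,20.7688) T_B=(15.0718,34.7141) sweep=128.2876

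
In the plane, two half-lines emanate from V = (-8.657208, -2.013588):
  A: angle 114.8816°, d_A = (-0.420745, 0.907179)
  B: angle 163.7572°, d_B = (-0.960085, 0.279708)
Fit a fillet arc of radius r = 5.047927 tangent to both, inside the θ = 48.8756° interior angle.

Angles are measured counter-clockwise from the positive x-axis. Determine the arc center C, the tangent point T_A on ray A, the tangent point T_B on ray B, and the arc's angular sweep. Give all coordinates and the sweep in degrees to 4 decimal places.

bisector direction at 139.3194° = (-0.758355,0.651842)
center distance |VC| = r/sin(θ/2) = 5.047927/sin(24.4378°) = 12.201750
C = V + |VC|·bis = (-17.9105,5.9400)
T_A = V + ((C−V)·d_A)·d_A = V + 11.1086·d_A = (-13.3311,8.0639)
T_B = V + ((C−V)·d_B)·d_B = V + 11.1086·d_B = (-19.3224,1.0936)
sweep = 180° − θ = 131.1244°

center=(-17.9105,5.9400) T_A=(-13.3311,8.0639) T_B=(-19.3224,1.0936) sweep=131.1244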